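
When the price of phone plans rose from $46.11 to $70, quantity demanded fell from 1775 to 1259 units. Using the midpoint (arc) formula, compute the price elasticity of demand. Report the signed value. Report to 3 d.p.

ΔQ = 1259 − 1775 = -516; ΔP = 70 − 46.11 = 23.89.
Midpoints: P̄ = 58.05, Q̄ = 1517.0.
ε = (ΔQ/ΔP)(P̄/Q̄) = (-516/23.89)(58.05/1517.0).

-0.827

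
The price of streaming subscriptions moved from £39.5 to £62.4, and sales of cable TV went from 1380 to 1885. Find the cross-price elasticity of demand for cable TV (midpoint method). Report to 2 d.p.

0.69

ΔQ_x = 1885 − 1380 = 505; ΔP_y = 62.4 − 39.5 = 22.9.
Midpoints: P̄_y = 50.95, Q̄_x = 1632.5.
ε_xy = (ΔQ_x/ΔP_y)(P̄_y/Q̄_x) = (505/22.9)(50.95/1632.5).
ε_xy > 0, so the goods are substitutes.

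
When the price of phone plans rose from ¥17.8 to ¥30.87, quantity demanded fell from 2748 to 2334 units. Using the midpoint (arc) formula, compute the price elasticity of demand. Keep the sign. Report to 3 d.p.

ΔQ = 2334 − 2748 = -414; ΔP = 30.87 − 17.8 = 13.07.
Midpoints: P̄ = 24.34, Q̄ = 2541.0.
ε = (ΔQ/ΔP)(P̄/Q̄) = (-414/13.07)(24.34/2541.0).

-0.303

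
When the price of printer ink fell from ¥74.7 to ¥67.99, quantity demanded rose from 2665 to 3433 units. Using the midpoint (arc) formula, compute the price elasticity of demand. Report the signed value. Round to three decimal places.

-2.678

ΔQ = 3433 − 2665 = 768; ΔP = 67.99 − 74.7 = -6.71.
Midpoints: P̄ = 71.34, Q̄ = 3049.0.
ε = (ΔQ/ΔP)(P̄/Q̄) = (768/-6.71)(71.34/3049.0).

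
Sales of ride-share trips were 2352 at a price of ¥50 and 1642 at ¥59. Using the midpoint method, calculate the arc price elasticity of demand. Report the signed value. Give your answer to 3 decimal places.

ΔQ = 1642 − 2352 = -710; ΔP = 59 − 50 = 9.
Midpoints: P̄ = 54.50, Q̄ = 1997.0.
ε = (ΔQ/ΔP)(P̄/Q̄) = (-710/9)(54.50/1997.0).

-2.153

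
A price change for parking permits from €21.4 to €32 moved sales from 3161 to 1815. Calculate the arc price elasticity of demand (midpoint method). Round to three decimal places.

ΔQ = 1815 − 3161 = -1346; ΔP = 32 − 21.4 = 10.6.
Midpoints: P̄ = 26.70, Q̄ = 2488.0.
ε = (ΔQ/ΔP)(P̄/Q̄) = (-1346/10.6)(26.70/2488.0).

-1.363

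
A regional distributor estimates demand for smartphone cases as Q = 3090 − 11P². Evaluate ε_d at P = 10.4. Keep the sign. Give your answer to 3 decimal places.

-1.252

At P = 10.4, Q = 1900.240.
dQ/dP = −22P = -228.800.
ε = (dQ/dP)(P/Q) = (-228.800)(10.4/1900.240).
|ε| > 1, so demand is elastic at this price.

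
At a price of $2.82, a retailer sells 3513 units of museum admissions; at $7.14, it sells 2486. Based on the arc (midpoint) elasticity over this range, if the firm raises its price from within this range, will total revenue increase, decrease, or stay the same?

increase

Arc ε = (-1027/4.32)(4.98/2999.5) ≈ -0.395.
|ε| = 0.39 < 1, so demand is inelastic. A price rise therefore raises total revenue.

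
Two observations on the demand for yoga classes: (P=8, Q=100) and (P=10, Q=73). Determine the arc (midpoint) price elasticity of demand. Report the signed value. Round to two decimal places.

ΔQ = 73 − 100 = -27; ΔP = 10 − 8 = 2.
Midpoints: P̄ = 9.00, Q̄ = 86.5.
ε = (ΔQ/ΔP)(P̄/Q̄) = (-27/2)(9.00/86.5).

-1.40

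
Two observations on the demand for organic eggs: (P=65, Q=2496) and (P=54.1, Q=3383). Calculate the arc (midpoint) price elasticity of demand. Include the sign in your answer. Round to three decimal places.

-1.649

ΔQ = 3383 − 2496 = 887; ΔP = 54.1 − 65 = -10.9.
Midpoints: P̄ = 59.55, Q̄ = 2939.5.
ε = (ΔQ/ΔP)(P̄/Q̄) = (887/-10.9)(59.55/2939.5).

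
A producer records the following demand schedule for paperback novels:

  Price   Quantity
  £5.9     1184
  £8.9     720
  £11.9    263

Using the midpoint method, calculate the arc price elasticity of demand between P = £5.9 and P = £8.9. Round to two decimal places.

At P = 5.9, Q = 1184; at P = 8.9, Q = 720.
ΔQ = -464, ΔP = 3.0. Midpoints: P̄ = 7.40, Q̄ = 952.0.
ε = (ΔQ/ΔP)(P̄/Q̄) = (-464/3.0)(7.40/952.0).

-1.20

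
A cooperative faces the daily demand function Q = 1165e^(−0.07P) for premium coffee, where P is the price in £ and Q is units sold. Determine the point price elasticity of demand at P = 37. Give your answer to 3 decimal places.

At P = 37, Q = 87.398.
dQ/dP = −0.07·1165e^(−0.07P) = −0.07Q = -6.118.
ε = (dQ/dP)(P/Q) = (-6.118)(37/87.398).
|ε| > 1, so demand is elastic at this price.

-2.590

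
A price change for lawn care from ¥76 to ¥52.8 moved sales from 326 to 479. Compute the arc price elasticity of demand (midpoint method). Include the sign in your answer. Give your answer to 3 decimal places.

-1.055

ΔQ = 479 − 326 = 153; ΔP = 52.8 − 76 = -23.2.
Midpoints: P̄ = 64.40, Q̄ = 402.5.
ε = (ΔQ/ΔP)(P̄/Q̄) = (153/-23.2)(64.40/402.5).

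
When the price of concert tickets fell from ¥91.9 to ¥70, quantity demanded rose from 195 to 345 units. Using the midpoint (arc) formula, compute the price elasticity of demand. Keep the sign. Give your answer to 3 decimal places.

ΔQ = 345 − 195 = 150; ΔP = 70 − 91.9 = -21.9.
Midpoints: P̄ = 80.95, Q̄ = 270.0.
ε = (ΔQ/ΔP)(P̄/Q̄) = (150/-21.9)(80.95/270.0).

-2.054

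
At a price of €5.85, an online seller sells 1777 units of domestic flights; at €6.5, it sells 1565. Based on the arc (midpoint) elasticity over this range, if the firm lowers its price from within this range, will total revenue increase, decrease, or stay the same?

Arc ε = (-212/0.65)(6.17/1671.0) ≈ -1.205.
|ε| = 1.21 > 1, so demand is elastic. A price cut therefore raises total revenue.

increase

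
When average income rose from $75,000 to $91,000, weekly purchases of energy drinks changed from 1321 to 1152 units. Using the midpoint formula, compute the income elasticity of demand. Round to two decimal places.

-0.71

ΔQ = -169, ΔI = 16000. Midpoints: Ī = 83,000, Q̄ = 1236.5.
ε_I = (ΔQ/ΔI)(Ī/Q̄) = (-169/16000)(83000/1236.5).
ε_I < 0, so the good is inferior.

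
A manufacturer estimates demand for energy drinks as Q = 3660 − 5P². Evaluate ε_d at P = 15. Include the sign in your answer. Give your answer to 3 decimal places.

At P = 15, Q = 2535.
dQ/dP = −10P = -150.
ε = (dQ/dP)(P/Q) = (-150)(15/2535).
|ε| < 1, so demand is inelastic at this price.

-0.888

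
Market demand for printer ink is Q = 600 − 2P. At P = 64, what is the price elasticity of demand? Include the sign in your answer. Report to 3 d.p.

At P = 64, Q = 472.
dQ/dP = −2.
ε = (dQ/dP)(P/Q) = (-2)(64/472).

-0.271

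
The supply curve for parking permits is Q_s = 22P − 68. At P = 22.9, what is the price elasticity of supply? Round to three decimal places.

At P = 22.9, Q_s = 435.80.
dQ_s/dP = 22.
ε_s = (dQ_s/dP)(P/Q_s) = (22)(22.9/435.80).

1.156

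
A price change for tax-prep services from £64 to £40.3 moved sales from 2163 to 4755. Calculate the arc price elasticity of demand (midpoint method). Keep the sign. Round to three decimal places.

ΔQ = 4755 − 2163 = 2592; ΔP = 40.3 − 64 = -23.7.
Midpoints: P̄ = 52.15, Q̄ = 3459.0.
ε = (ΔQ/ΔP)(P̄/Q̄) = (2592/-23.7)(52.15/3459.0).

-1.649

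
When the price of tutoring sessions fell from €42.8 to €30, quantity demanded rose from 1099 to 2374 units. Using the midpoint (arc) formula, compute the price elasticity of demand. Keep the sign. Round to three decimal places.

ΔQ = 2374 − 1099 = 1275; ΔP = 30 − 42.8 = -12.8.
Midpoints: P̄ = 36.40, Q̄ = 1736.5.
ε = (ΔQ/ΔP)(P̄/Q̄) = (1275/-12.8)(36.40/1736.5).

-2.088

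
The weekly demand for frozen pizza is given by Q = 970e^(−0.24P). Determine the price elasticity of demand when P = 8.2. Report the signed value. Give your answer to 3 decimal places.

At P = 8.2, Q = 135.544.
dQ/dP = −0.24·970e^(−0.24P) = −0.24Q = -32.531.
ε = (dQ/dP)(P/Q) = (-32.531)(8.2/135.544).

-1.968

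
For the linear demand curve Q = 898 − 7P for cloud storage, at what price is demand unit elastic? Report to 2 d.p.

64.14

For linear demand Q = a − bP, ε = −bP/(a − bP). |ε| = 1 when bP = a − bP, i.e. P = a/(2b).
P = 898/(2·7) = 898/14 = 64.1429.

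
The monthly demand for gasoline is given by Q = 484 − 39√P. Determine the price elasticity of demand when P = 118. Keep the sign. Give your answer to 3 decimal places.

-3.510

At P = 118, Q = 60.352.
dQ/dP = −39/(2√P) = -1.795.
ε = (dQ/dP)(P/Q) = (-1.795)(118/60.352).
|ε| > 1, so demand is elastic at this price.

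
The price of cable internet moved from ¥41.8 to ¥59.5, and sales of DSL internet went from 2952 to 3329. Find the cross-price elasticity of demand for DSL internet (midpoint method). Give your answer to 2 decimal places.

0.34

ΔQ_x = 3329 − 2952 = 377; ΔP_y = 59.5 − 41.8 = 17.7.
Midpoints: P̄_y = 50.65, Q̄_x = 3140.5.
ε_xy = (ΔQ_x/ΔP_y)(P̄_y/Q̄_x) = (377/17.7)(50.65/3140.5).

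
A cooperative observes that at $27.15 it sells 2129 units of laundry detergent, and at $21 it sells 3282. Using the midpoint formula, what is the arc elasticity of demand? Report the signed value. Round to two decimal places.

-1.67

ΔQ = 3282 − 2129 = 1153; ΔP = 21 − 27.15 = -6.15.
Midpoints: P̄ = 24.07, Q̄ = 2705.5.
ε = (ΔQ/ΔP)(P̄/Q̄) = (1153/-6.15)(24.07/2705.5).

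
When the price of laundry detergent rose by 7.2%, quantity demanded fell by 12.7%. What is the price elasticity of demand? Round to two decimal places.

ε = %ΔQ / %ΔP = (-12.7)/(7.2) = -1.764.

-1.76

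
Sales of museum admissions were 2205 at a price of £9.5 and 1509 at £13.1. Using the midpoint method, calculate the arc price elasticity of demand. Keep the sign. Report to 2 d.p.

ΔQ = 1509 − 2205 = -696; ΔP = 13.1 − 9.5 = 3.6.
Midpoints: P̄ = 11.30, Q̄ = 1857.0.
ε = (ΔQ/ΔP)(P̄/Q̄) = (-696/3.6)(11.30/1857.0).

-1.18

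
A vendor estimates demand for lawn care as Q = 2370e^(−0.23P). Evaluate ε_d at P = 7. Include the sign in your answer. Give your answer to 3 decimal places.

-1.610

At P = 7, Q = 473.734.
dQ/dP = −0.23·2370e^(−0.23P) = −0.23Q = -108.959.
ε = (dQ/dP)(P/Q) = (-108.959)(7/473.734).
|ε| > 1, so demand is elastic at this price.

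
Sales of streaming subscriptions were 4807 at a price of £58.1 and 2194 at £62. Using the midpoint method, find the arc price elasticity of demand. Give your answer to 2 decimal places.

ΔQ = 2194 − 4807 = -2613; ΔP = 62 − 58.1 = 3.9.
Midpoints: P̄ = 60.05, Q̄ = 3500.5.
ε = (ΔQ/ΔP)(P̄/Q̄) = (-2613/3.9)(60.05/3500.5).

-11.49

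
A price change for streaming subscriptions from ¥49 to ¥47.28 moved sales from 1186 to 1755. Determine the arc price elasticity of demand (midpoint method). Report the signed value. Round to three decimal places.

-10.830

ΔQ = 1755 − 1186 = 569; ΔP = 47.28 − 49 = -1.72.
Midpoints: P̄ = 48.14, Q̄ = 1470.5.
ε = (ΔQ/ΔP)(P̄/Q̄) = (569/-1.72)(48.14/1470.5).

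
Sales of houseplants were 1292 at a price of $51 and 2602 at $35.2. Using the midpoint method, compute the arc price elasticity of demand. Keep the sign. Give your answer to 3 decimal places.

ΔQ = 2602 − 1292 = 1310; ΔP = 35.2 − 51 = -15.8.
Midpoints: P̄ = 43.10, Q̄ = 1947.0.
ε = (ΔQ/ΔP)(P̄/Q̄) = (1310/-15.8)(43.10/1947.0).

-1.835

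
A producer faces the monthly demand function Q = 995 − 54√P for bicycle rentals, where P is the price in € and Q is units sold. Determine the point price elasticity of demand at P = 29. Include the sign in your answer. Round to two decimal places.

At P = 29, Q = 704.201.
dQ/dP = −54/(2√P) = -5.014.
ε = (dQ/dP)(P/Q) = (-5.014)(29/704.201).
|ε| < 1, so demand is inelastic at this price.

-0.21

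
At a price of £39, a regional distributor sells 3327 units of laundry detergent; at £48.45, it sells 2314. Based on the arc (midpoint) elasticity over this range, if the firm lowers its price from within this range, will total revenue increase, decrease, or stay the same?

increase

Arc ε = (-1013/9.45)(43.73/2820.5) ≈ -1.662.
|ε| = 1.66 > 1, so demand is elastic. A price cut therefore raises total revenue.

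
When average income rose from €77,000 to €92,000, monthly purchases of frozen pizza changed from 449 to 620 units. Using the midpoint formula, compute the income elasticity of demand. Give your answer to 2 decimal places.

ΔQ = 171, ΔI = 15000. Midpoints: Ī = 84,500, Q̄ = 534.5.
ε_I = (ΔQ/ΔI)(Ī/Q̄) = (171/15000)(84500/534.5).
ε_I > 0, so the good is normal.

1.80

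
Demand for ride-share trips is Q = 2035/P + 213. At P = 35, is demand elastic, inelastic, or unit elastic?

Q = 271.143, dQ/dP = -1.661.
ε = (dQ/dP)(P/Q) ≈ -0.214.
|ε| = 0.21 < 1.

inelastic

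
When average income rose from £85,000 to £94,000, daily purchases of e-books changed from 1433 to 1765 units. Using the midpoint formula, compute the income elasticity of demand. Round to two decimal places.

2.06

ΔQ = 332, ΔI = 9000. Midpoints: Ī = 89,500, Q̄ = 1599.0.
ε_I = (ΔQ/ΔI)(Ī/Q̄) = (332/9000)(89500/1599.0).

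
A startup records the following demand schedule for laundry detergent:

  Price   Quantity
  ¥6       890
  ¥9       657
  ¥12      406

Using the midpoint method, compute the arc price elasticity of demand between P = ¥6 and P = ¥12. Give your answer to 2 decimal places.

-1.12

At P = 6, Q = 890; at P = 12, Q = 406.
ΔQ = -484, ΔP = 6. Midpoints: P̄ = 9.00, Q̄ = 648.0.
ε = (ΔQ/ΔP)(P̄/Q̄) = (-484/6)(9.00/648.0).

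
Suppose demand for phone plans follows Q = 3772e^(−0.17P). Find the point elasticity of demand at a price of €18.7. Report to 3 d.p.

-3.179

At P = 18.7, Q = 157.018.
dQ/dP = −0.17·3772e^(−0.17P) = −0.17Q = -26.693.
ε = (dQ/dP)(P/Q) = (-26.693)(18.7/157.018).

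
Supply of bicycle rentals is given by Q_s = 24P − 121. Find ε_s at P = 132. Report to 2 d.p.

1.04

At P = 132, Q_s = 3047.
dQ_s/dP = 24.
ε_s = (dQ_s/dP)(P/Q_s) = (24)(132/3047).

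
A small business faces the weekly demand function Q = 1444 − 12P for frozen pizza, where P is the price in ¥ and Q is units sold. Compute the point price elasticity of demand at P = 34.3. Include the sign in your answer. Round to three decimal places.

At P = 34.3, Q = 1032.400.
dQ/dP = −12.
ε = (dQ/dP)(P/Q) = (-12)(34.3/1032.400).

-0.399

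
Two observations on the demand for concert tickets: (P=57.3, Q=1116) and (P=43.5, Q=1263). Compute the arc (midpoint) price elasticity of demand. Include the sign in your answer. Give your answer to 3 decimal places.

-0.451

ΔQ = 1263 − 1116 = 147; ΔP = 43.5 − 57.3 = -13.8.
Midpoints: P̄ = 50.40, Q̄ = 1189.5.
ε = (ΔQ/ΔP)(P̄/Q̄) = (147/-13.8)(50.40/1189.5).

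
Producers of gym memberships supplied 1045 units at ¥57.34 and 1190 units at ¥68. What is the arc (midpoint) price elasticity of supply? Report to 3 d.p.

ΔQ = 1190 − 1045 = 145; ΔP = 68 − 57.34 = 10.66.
Midpoints: P̄ = 62.67, Q̄ = 1117.5.
ε_s = (ΔQ/ΔP)(P̄/Q̄) = (145/10.66)(62.67/1117.5).

0.763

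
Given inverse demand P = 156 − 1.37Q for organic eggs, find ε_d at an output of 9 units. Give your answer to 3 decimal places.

-11.652

At Q = 9, P = 156 − 1.37(9) = 143.67.
dP/dQ = −1.37, so dQ/dP = 1/(−1.37) = -0.730.
ε = (dQ/dP)(P/Q) = (-0.730)(143.67/9).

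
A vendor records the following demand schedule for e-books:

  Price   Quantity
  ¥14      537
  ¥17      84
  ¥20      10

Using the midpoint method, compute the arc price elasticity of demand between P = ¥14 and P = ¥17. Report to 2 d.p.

At P = 14, Q = 537; at P = 17, Q = 84.
ΔQ = -453, ΔP = 3. Midpoints: P̄ = 15.50, Q̄ = 310.5.
ε = (ΔQ/ΔP)(P̄/Q̄) = (-453/3)(15.50/310.5).

-7.54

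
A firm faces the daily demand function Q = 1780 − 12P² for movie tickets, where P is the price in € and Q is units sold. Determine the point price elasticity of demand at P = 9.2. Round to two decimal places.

At P = 9.2, Q = 764.320.
dQ/dP = −24P = -220.800.
ε = (dQ/dP)(P/Q) = (-220.800)(9.2/764.320).

-2.66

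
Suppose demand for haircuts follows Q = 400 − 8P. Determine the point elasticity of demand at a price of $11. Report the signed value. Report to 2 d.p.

At P = 11, Q = 312.
dQ/dP = −8.
ε = (dQ/dP)(P/Q) = (-8)(11/312).
|ε| < 1, so demand is inelastic at this price.

-0.28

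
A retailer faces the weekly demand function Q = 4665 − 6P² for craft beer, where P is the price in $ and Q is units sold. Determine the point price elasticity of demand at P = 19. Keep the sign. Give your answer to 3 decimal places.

At P = 19, Q = 2499.
dQ/dP = −12P = -228.
ε = (dQ/dP)(P/Q) = (-228)(19/2499).

-1.733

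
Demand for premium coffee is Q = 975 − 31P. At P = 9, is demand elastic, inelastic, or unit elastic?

inelastic

Q = 696, dQ/dP = -31.
ε = (dQ/dP)(P/Q) ≈ -0.401.
|ε| = 0.40 < 1.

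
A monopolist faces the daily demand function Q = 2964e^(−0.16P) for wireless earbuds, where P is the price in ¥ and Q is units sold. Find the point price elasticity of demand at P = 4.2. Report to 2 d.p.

At P = 4.2, Q = 1513.674.
dQ/dP = −0.16·2964e^(−0.16P) = −0.16Q = -242.188.
ε = (dQ/dP)(P/Q) = (-242.188)(4.2/1513.674).
|ε| < 1, so demand is inelastic at this price.

-0.67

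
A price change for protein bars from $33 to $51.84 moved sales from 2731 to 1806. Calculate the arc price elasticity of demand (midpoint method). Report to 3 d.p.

-0.918

ΔQ = 1806 − 2731 = -925; ΔP = 51.84 − 33 = 18.84.
Midpoints: P̄ = 42.42, Q̄ = 2268.5.
ε = (ΔQ/ΔP)(P̄/Q̄) = (-925/18.84)(42.42/2268.5).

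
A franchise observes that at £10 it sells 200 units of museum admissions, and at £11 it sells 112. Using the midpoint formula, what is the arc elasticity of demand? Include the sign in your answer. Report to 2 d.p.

-5.92

ΔQ = 112 − 200 = -88; ΔP = 11 − 10 = 1.
Midpoints: P̄ = 10.50, Q̄ = 156.0.
ε = (ΔQ/ΔP)(P̄/Q̄) = (-88/1)(10.50/156.0).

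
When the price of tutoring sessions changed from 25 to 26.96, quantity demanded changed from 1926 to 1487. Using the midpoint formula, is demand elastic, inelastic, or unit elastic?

Arc ε ≈ -3.410.
|ε| = 3.41 > 1.

elastic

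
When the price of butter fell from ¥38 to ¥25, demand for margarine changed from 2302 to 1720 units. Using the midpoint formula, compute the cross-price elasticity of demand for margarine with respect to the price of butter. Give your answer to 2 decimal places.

0.70

ΔQ_x = 1720 − 2302 = -582; ΔP_y = 25 − 38 = -13.
Midpoints: P̄_y = 31.50, Q̄_x = 2011.0.
ε_xy = (ΔQ_x/ΔP_y)(P̄_y/Q̄_x) = (-582/-13)(31.50/2011.0).
ε_xy > 0, so the goods are substitutes.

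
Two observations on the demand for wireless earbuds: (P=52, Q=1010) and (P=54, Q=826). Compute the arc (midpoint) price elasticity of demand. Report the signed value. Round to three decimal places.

ΔQ = 826 − 1010 = -184; ΔP = 54 − 52 = 2.
Midpoints: P̄ = 53.00, Q̄ = 918.0.
ε = (ΔQ/ΔP)(P̄/Q̄) = (-184/2)(53.00/918.0).

-5.312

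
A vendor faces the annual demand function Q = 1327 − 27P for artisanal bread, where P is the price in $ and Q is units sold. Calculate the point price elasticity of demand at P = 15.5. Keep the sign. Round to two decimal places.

At P = 15.5, Q = 908.500.
dQ/dP = −27.
ε = (dQ/dP)(P/Q) = (-27)(15.5/908.500).

-0.46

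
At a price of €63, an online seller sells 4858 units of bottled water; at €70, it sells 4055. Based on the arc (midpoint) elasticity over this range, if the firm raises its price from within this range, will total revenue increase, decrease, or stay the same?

Arc ε = (-803/7)(66.50/4456.5) ≈ -1.712.
|ε| = 1.71 > 1, so demand is elastic. A price rise therefore reduces total revenue.

decrease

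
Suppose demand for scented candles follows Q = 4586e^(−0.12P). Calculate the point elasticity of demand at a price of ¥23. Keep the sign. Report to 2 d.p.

-2.76

At P = 23, Q = 290.256.
dQ/dP = −0.12·4586e^(−0.12P) = −0.12Q = -34.831.
ε = (dQ/dP)(P/Q) = (-34.831)(23/290.256).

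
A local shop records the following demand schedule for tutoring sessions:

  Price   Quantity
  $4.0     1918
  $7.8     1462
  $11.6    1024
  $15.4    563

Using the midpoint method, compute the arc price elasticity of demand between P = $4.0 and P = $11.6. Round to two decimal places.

-0.62

At P = 4.0, Q = 1918; at P = 11.6, Q = 1024.
ΔQ = -894, ΔP = 7.6. Midpoints: P̄ = 7.80, Q̄ = 1471.0.
ε = (ΔQ/ΔP)(P̄/Q̄) = (-894/7.6)(7.80/1471.0).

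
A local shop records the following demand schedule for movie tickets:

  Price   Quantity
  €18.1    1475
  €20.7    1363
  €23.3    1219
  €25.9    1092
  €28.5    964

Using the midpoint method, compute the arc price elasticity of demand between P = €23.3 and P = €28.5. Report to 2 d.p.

-1.16

At P = 23.3, Q = 1219; at P = 28.5, Q = 964.
ΔQ = -255, ΔP = 5.2. Midpoints: P̄ = 25.90, Q̄ = 1091.5.
ε = (ΔQ/ΔP)(P̄/Q̄) = (-255/5.2)(25.90/1091.5).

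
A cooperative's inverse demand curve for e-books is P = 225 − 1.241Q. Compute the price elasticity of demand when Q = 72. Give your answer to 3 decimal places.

-1.518

At Q = 72, P = 225 − 1.241(72) = 135.65.
dP/dQ = −1.241, so dQ/dP = 1/(−1.241) = -0.806.
ε = (dQ/dP)(P/Q) = (-0.806)(135.65/72).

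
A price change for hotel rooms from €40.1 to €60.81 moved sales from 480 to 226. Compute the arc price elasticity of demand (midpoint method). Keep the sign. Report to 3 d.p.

ΔQ = 226 − 480 = -254; ΔP = 60.81 − 40.1 = 20.71.
Midpoints: P̄ = 50.45, Q̄ = 353.0.
ε = (ΔQ/ΔP)(P̄/Q̄) = (-254/20.71)(50.45/353.0).

-1.753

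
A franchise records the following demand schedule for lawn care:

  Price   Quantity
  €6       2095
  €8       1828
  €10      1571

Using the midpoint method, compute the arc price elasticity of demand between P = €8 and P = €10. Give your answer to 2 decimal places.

At P = 8, Q = 1828; at P = 10, Q = 1571.
ΔQ = -257, ΔP = 2. Midpoints: P̄ = 9.00, Q̄ = 1699.5.
ε = (ΔQ/ΔP)(P̄/Q̄) = (-257/2)(9.00/1699.5).

-0.68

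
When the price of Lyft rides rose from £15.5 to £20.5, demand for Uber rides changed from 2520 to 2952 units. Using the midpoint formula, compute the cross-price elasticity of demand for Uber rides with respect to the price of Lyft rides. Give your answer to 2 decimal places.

0.57

ΔQ_x = 2952 − 2520 = 432; ΔP_y = 20.5 − 15.5 = 5.
Midpoints: P̄_y = 18.00, Q̄_x = 2736.0.
ε_xy = (ΔQ_x/ΔP_y)(P̄_y/Q̄_x) = (432/5)(18.00/2736.0).
ε_xy > 0, so the goods are substitutes.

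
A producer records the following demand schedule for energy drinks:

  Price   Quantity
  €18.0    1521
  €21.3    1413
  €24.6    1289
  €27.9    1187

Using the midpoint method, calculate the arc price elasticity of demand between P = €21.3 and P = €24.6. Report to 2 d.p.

At P = 21.3, Q = 1413; at P = 24.6, Q = 1289.
ΔQ = -124, ΔP = 3.3. Midpoints: P̄ = 22.95, Q̄ = 1351.0.
ε = (ΔQ/ΔP)(P̄/Q̄) = (-124/3.3)(22.95/1351.0).

-0.64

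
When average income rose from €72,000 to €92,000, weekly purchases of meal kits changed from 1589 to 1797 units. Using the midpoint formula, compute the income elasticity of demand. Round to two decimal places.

0.50

ΔQ = 208, ΔI = 20000. Midpoints: Ī = 82,000, Q̄ = 1693.0.
ε_I = (ΔQ/ΔI)(Ī/Q̄) = (208/20000)(82000/1693.0).
ε_I > 0, so the good is normal.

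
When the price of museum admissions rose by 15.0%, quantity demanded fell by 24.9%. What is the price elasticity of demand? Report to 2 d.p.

-1.66

ε = %ΔQ / %ΔP = (-24.9)/(15.0) = -1.660.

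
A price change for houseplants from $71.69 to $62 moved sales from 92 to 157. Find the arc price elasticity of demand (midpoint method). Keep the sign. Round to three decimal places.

ΔQ = 157 − 92 = 65; ΔP = 62 − 71.69 = -9.69.
Midpoints: P̄ = 66.84, Q̄ = 124.5.
ε = (ΔQ/ΔP)(P̄/Q̄) = (65/-9.69)(66.84/124.5).

-3.602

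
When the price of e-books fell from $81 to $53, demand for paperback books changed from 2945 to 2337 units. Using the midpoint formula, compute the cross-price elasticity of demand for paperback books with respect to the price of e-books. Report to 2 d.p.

ΔQ_x = 2337 − 2945 = -608; ΔP_y = 53 − 81 = -28.
Midpoints: P̄_y = 67.00, Q̄_x = 2641.0.
ε_xy = (ΔQ_x/ΔP_y)(P̄_y/Q̄_x) = (-608/-28)(67.00/2641.0).

0.55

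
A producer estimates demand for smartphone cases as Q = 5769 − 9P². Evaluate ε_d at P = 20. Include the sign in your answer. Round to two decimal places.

At P = 20, Q = 2169.
dQ/dP = −18P = -360.
ε = (dQ/dP)(P/Q) = (-360)(20/2169).

-3.32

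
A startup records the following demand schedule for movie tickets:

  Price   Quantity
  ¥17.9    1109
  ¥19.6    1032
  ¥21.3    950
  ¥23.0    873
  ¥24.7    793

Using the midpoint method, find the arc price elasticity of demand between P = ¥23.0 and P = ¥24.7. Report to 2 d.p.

At P = 23.0, Q = 873; at P = 24.7, Q = 793.
ΔQ = -80, ΔP = 1.7. Midpoints: P̄ = 23.85, Q̄ = 833.0.
ε = (ΔQ/ΔP)(P̄/Q̄) = (-80/1.7)(23.85/833.0).

-1.35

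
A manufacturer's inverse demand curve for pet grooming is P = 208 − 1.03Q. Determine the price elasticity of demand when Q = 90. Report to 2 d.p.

-1.24

At Q = 90, P = 208 − 1.03(90) = 115.30.
dP/dQ = −1.03, so dQ/dP = 1/(−1.03) = -0.971.
ε = (dQ/dP)(P/Q) = (-0.971)(115.30/90).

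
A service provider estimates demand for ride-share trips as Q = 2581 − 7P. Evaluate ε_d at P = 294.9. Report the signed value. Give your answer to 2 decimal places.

At P = 294.9, Q = 516.700.
dQ/dP = −7.
ε = (dQ/dP)(P/Q) = (-7)(294.9/516.700).

-4.00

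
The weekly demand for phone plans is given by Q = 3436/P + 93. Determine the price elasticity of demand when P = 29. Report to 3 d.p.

-0.560

At P = 29, Q = 211.483.
dQ/dP = −3436/P² = -4.086.
ε = (dQ/dP)(P/Q) = (-4.086)(29/211.483).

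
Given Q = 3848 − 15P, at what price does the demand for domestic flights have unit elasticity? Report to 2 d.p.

128.27

For linear demand Q = a − bP, ε = −bP/(a − bP). |ε| = 1 when bP = a − bP, i.e. P = a/(2b).
P = 3848/(2·15) = 3848/30 = 128.2667.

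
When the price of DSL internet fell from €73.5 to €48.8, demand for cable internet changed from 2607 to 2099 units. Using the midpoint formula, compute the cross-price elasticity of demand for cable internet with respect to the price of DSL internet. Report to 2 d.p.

ΔQ_x = 2099 − 2607 = -508; ΔP_y = 48.8 − 73.5 = -24.7.
Midpoints: P̄_y = 61.15, Q̄_x = 2353.0.
ε_xy = (ΔQ_x/ΔP_y)(P̄_y/Q̄_x) = (-508/-24.7)(61.15/2353.0).

0.53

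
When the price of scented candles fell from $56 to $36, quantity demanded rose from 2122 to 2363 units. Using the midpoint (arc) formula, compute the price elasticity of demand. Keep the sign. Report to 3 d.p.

ΔQ = 2363 − 2122 = 241; ΔP = 36 − 56 = -20.
Midpoints: P̄ = 46.00, Q̄ = 2242.5.
ε = (ΔQ/ΔP)(P̄/Q̄) = (241/-20)(46.00/2242.5).

-0.247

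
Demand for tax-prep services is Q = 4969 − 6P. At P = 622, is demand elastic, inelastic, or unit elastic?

elastic

Q = 1237, dQ/dP = -6.
ε = (dQ/dP)(P/Q) ≈ -3.017.
|ε| = 3.02 > 1.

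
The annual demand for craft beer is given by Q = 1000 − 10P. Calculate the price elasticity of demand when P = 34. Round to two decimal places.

At P = 34, Q = 660.
dQ/dP = −10.
ε = (dQ/dP)(P/Q) = (-10)(34/660).
|ε| < 1, so demand is inelastic at this price.

-0.52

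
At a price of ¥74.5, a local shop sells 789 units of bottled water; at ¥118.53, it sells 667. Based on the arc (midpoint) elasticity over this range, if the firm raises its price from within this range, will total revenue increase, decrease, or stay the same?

Arc ε = (-122/44.03)(96.52/728.0) ≈ -0.367.
|ε| = 0.37 < 1, so demand is inelastic. A price rise therefore raises total revenue.

increase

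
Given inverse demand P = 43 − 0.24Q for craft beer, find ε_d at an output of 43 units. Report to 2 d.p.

At Q = 43, P = 43 − 0.24(43) = 32.68.
dP/dQ = −0.24, so dQ/dP = 1/(−0.24) = -4.167.
ε = (dQ/dP)(P/Q) = (-4.167)(32.68/43).

-3.17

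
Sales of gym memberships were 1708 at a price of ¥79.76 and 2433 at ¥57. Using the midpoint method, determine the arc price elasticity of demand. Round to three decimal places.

-1.052

ΔQ = 2433 − 1708 = 725; ΔP = 57 − 79.76 = -22.76.
Midpoints: P̄ = 68.38, Q̄ = 2070.5.
ε = (ΔQ/ΔP)(P̄/Q̄) = (725/-22.76)(68.38/2070.5).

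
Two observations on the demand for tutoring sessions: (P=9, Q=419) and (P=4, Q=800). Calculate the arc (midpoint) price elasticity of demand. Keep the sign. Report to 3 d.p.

ΔQ = 800 − 419 = 381; ΔP = 4 − 9 = -5.
Midpoints: P̄ = 6.50, Q̄ = 609.5.
ε = (ΔQ/ΔP)(P̄/Q̄) = (381/-5)(6.50/609.5).

-0.813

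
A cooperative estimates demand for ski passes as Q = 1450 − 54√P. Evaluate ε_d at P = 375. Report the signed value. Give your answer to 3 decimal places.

-1.293

At P = 375, Q = 404.294.
dQ/dP = −54/(2√P) = -1.394.
ε = (dQ/dP)(P/Q) = (-1.394)(375/404.294).
|ε| > 1, so demand is elastic at this price.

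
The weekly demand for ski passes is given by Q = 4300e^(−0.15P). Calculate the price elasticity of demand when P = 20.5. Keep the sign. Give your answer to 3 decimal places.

-3.075

At P = 20.5, Q = 198.615.
dQ/dP = −0.15·4300e^(−0.15P) = −0.15Q = -29.792.
ε = (dQ/dP)(P/Q) = (-29.792)(20.5/198.615).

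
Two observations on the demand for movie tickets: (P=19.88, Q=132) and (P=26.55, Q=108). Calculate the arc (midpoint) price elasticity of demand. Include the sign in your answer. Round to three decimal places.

ΔQ = 108 − 132 = -24; ΔP = 26.55 − 19.88 = 6.67.
Midpoints: P̄ = 23.21, Q̄ = 120.0.
ε = (ΔQ/ΔP)(P̄/Q̄) = (-24/6.67)(23.21/120.0).

-0.696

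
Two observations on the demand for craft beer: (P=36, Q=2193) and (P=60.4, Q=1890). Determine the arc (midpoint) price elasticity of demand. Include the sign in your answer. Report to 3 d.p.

-0.293

ΔQ = 1890 − 2193 = -303; ΔP = 60.4 − 36 = 24.4.
Midpoints: P̄ = 48.20, Q̄ = 2041.5.
ε = (ΔQ/ΔP)(P̄/Q̄) = (-303/24.4)(48.20/2041.5).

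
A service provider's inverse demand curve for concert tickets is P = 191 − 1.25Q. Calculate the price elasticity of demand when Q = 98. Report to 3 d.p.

-0.559

At Q = 98, P = 191 − 1.25(98) = 68.50.
dP/dQ = −1.25, so dQ/dP = 1/(−1.25) = -0.800.
ε = (dQ/dP)(P/Q) = (-0.800)(68.50/98).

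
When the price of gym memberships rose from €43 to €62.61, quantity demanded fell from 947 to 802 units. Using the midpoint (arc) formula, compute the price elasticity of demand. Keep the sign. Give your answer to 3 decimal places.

-0.446

ΔQ = 802 − 947 = -145; ΔP = 62.61 − 43 = 19.61.
Midpoints: P̄ = 52.80, Q̄ = 874.5.
ε = (ΔQ/ΔP)(P̄/Q̄) = (-145/19.61)(52.80/874.5).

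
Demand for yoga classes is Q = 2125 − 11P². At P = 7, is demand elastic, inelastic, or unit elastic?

Q = 1586, dQ/dP = -154.
ε = (dQ/dP)(P/Q) ≈ -0.680.
|ε| = 0.68 < 1.

inelastic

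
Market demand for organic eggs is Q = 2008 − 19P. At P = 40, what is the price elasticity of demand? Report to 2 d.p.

At P = 40, Q = 1248.
dQ/dP = −19.
ε = (dQ/dP)(P/Q) = (-19)(40/1248).
|ε| < 1, so demand is inelastic at this price.

-0.61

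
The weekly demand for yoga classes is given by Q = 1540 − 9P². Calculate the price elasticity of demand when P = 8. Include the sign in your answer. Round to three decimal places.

At P = 8, Q = 964.
dQ/dP = −18P = -144.
ε = (dQ/dP)(P/Q) = (-144)(8/964).

-1.195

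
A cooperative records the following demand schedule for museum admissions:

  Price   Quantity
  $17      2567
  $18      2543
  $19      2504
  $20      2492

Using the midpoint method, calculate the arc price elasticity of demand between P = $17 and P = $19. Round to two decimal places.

-0.22

At P = 17, Q = 2567; at P = 19, Q = 2504.
ΔQ = -63, ΔP = 2. Midpoints: P̄ = 18.00, Q̄ = 2535.5.
ε = (ΔQ/ΔP)(P̄/Q̄) = (-63/2)(18.00/2535.5).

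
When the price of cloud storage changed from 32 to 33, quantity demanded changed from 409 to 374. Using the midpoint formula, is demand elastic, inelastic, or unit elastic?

elastic

Arc ε ≈ -2.905.
|ε| = 2.91 > 1.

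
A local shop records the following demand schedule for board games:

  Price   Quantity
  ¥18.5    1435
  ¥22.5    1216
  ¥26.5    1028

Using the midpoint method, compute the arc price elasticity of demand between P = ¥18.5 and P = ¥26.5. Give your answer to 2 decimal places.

-0.93

At P = 18.5, Q = 1435; at P = 26.5, Q = 1028.
ΔQ = -407, ΔP = 8.0. Midpoints: P̄ = 22.50, Q̄ = 1231.5.
ε = (ΔQ/ΔP)(P̄/Q̄) = (-407/8.0)(22.50/1231.5).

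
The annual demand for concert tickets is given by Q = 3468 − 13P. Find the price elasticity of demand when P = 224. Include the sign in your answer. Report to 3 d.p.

-5.237

At P = 224, Q = 556.
dQ/dP = −13.
ε = (dQ/dP)(P/Q) = (-13)(224/556).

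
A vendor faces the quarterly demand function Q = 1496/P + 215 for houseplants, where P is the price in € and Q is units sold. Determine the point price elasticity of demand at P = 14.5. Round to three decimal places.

At P = 14.5, Q = 318.172.
dQ/dP = −1496/P² = -7.115.
ε = (dQ/dP)(P/Q) = (-7.115)(14.5/318.172).
|ε| < 1, so demand is inelastic at this price.

-0.324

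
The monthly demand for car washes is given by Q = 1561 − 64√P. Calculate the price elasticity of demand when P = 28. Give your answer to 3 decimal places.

At P = 28, Q = 1222.344.
dQ/dP = −64/(2√P) = -6.047.
ε = (dQ/dP)(P/Q) = (-6.047)(28/1222.344).

-0.139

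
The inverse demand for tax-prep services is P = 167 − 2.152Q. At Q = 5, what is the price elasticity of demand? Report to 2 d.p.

At Q = 5, P = 167 − 2.152(5) = 156.24.
dP/dQ = −2.152, so dQ/dP = 1/(−2.152) = -0.465.
ε = (dQ/dP)(P/Q) = (-0.465)(156.24/5).

-14.52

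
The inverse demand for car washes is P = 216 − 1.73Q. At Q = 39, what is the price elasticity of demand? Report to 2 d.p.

At Q = 39, P = 216 − 1.73(39) = 148.53.
dP/dQ = −1.73, so dQ/dP = 1/(−1.73) = -0.578.
ε = (dQ/dP)(P/Q) = (-0.578)(148.53/39).

-2.20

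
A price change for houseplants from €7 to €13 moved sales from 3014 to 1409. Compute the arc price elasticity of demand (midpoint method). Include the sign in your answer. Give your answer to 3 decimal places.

ΔQ = 1409 − 3014 = -1605; ΔP = 13 − 7 = 6.
Midpoints: P̄ = 10.00, Q̄ = 2211.5.
ε = (ΔQ/ΔP)(P̄/Q̄) = (-1605/6)(10.00/2211.5).

-1.210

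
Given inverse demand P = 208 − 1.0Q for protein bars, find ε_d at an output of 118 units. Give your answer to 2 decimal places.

-0.76

At Q = 118, P = 208 − 1.0(118) = 90.00.
dP/dQ = −1.0, so dQ/dP = 1/(−1.0) = -1.000.
ε = (dQ/dP)(P/Q) = (-1.000)(90.00/118).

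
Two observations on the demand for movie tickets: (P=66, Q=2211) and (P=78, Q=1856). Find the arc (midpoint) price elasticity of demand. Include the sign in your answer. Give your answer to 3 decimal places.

ΔQ = 1856 − 2211 = -355; ΔP = 78 − 66 = 12.
Midpoints: P̄ = 72.00, Q̄ = 2033.5.
ε = (ΔQ/ΔP)(P̄/Q̄) = (-355/12)(72.00/2033.5).

-1.047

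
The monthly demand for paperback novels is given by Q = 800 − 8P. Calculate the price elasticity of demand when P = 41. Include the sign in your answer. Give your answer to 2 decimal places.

-0.69

At P = 41, Q = 472.
dQ/dP = −8.
ε = (dQ/dP)(P/Q) = (-8)(41/472).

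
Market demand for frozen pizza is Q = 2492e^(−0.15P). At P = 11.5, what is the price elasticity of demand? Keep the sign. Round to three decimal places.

At P = 11.5, Q = 444.007.
dQ/dP = −0.15·2492e^(−0.15P) = −0.15Q = -66.601.
ε = (dQ/dP)(P/Q) = (-66.601)(11.5/444.007).
|ε| > 1, so demand is elastic at this price.

-1.725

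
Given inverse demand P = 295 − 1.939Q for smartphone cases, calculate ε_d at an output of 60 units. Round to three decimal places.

-1.536

At Q = 60, P = 295 − 1.939(60) = 178.66.
dP/dQ = −1.939, so dQ/dP = 1/(−1.939) = -0.516.
ε = (dQ/dP)(P/Q) = (-0.516)(178.66/60).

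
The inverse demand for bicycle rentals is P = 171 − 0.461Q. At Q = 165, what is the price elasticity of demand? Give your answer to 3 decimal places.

At Q = 165, P = 171 − 0.461(165) = 94.94.
dP/dQ = −0.461, so dQ/dP = 1/(−0.461) = -2.169.
ε = (dQ/dP)(P/Q) = (-2.169)(94.94/165).

-1.248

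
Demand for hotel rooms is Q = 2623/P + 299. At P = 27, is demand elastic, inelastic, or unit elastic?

inelastic

Q = 396.148, dQ/dP = -3.598.
ε = (dQ/dP)(P/Q) ≈ -0.245.
|ε| = 0.25 < 1.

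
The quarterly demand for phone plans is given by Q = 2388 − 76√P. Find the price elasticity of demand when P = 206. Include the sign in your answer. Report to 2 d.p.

At P = 206, Q = 1297.195.
dQ/dP = −76/(2√P) = -2.648.
ε = (dQ/dP)(P/Q) = (-2.648)(206/1297.195).
|ε| < 1, so demand is inelastic at this price.

-0.42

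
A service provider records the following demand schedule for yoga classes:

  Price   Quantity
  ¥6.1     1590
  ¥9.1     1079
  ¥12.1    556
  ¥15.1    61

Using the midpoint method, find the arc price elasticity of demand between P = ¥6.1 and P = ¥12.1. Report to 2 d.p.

-1.46

At P = 6.1, Q = 1590; at P = 12.1, Q = 556.
ΔQ = -1034, ΔP = 6.0. Midpoints: P̄ = 9.10, Q̄ = 1073.0.
ε = (ΔQ/ΔP)(P̄/Q̄) = (-1034/6.0)(9.10/1073.0).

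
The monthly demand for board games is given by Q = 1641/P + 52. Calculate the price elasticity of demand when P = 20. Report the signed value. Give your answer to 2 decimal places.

-0.61

At P = 20, Q = 134.050.
dQ/dP = −1641/P² = -4.103.
ε = (dQ/dP)(P/Q) = (-4.103)(20/134.050).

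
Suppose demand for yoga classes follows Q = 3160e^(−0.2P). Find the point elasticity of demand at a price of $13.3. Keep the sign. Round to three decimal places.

-2.660

At P = 13.3, Q = 221.036.
dQ/dP = −0.2·3160e^(−0.2P) = −0.2Q = -44.207.
ε = (dQ/dP)(P/Q) = (-44.207)(13.3/221.036).
|ε| > 1, so demand is elastic at this price.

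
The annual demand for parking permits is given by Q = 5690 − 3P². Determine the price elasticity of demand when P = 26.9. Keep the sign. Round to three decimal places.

At P = 26.9, Q = 3519.170.
dQ/dP = −6P = -161.400.
ε = (dQ/dP)(P/Q) = (-161.400)(26.9/3519.170).

-1.234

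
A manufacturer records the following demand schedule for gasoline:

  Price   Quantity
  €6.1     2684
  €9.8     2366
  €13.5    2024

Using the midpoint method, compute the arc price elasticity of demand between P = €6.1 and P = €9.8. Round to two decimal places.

-0.27

At P = 6.1, Q = 2684; at P = 9.8, Q = 2366.
ΔQ = -318, ΔP = 3.7. Midpoints: P̄ = 7.95, Q̄ = 2525.0.
ε = (ΔQ/ΔP)(P̄/Q̄) = (-318/3.7)(7.95/2525.0).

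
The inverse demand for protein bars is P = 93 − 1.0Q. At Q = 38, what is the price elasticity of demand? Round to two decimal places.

-1.45

At Q = 38, P = 93 − 1.0(38) = 55.00.
dP/dQ = −1.0, so dQ/dP = 1/(−1.0) = -1.000.
ε = (dQ/dP)(P/Q) = (-1.000)(55.00/38).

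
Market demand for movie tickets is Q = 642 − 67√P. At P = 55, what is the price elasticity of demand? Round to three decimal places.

-1.712

At P = 55, Q = 145.115.
dQ/dP = −67/(2√P) = -4.517.
ε = (dQ/dP)(P/Q) = (-4.517)(55/145.115).
|ε| > 1, so demand is elastic at this price.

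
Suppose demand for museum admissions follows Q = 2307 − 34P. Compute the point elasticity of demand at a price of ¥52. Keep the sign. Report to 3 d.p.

-3.280

At P = 52, Q = 539.
dQ/dP = −34.
ε = (dQ/dP)(P/Q) = (-34)(52/539).
|ε| > 1, so demand is elastic at this price.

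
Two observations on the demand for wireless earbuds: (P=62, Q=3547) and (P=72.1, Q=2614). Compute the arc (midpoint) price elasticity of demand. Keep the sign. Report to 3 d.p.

ΔQ = 2614 − 3547 = -933; ΔP = 72.1 − 62 = 10.1.
Midpoints: P̄ = 67.05, Q̄ = 3080.5.
ε = (ΔQ/ΔP)(P̄/Q̄) = (-933/10.1)(67.05/3080.5).

-2.011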